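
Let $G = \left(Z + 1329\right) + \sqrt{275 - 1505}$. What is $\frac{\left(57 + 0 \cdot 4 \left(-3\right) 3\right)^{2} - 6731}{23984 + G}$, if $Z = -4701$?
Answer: $- \frac{35885492}{212427887} + \frac{1741 i \sqrt{1230}}{212427887} \approx -0.16893 + 0.00028744 i$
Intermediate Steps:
$G = -3372 + i \sqrt{1230}$ ($G = \left(-4701 + 1329\right) + \sqrt{275 - 1505} = -3372 + \sqrt{-1230} = -3372 + i \sqrt{1230} \approx -3372.0 + 35.071 i$)
$\frac{\left(57 + 0 \cdot 4 \left(-3\right) 3\right)^{2} - 6731}{23984 + G} = \frac{\left(57 + 0 \cdot 4 \left(-3\right) 3\right)^{2} - 6731}{23984 - \left(3372 - i \sqrt{1230}\right)} = \frac{\left(57 + 0 \left(-12\right) 3\right)^{2} - 6731}{20612 + i \sqrt{1230}} = \frac{\left(57 + 0 \cdot 3\right)^{2} - 6731}{20612 + i \sqrt{1230}} = \frac{\left(57 + 0\right)^{2} - 6731}{20612 + i \sqrt{1230}} = \frac{57^{2} - 6731}{20612 + i \sqrt{1230}} = \frac{3249 - 6731}{20612 + i \sqrt{1230}} = - \frac{3482}{20612 + i \sqrt{1230}}$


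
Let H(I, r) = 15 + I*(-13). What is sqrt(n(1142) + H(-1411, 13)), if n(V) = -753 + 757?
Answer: sqrt(18362) ≈ 135.51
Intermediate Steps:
H(I, r) = 15 - 13*I
n(V) = 4
sqrt(n(1142) + H(-1411, 13)) = sqrt(4 + (15 - 13*(-1411))) = sqrt(4 + (15 + 18343)) = sqrt(4 + 18358) = sqrt(18362)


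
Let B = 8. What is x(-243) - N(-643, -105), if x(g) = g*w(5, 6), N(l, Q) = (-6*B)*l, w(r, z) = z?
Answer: -32322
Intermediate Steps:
N(l, Q) = -48*l (N(l, Q) = (-6*8)*l = -48*l)
x(g) = 6*g (x(g) = g*6 = 6*g)
x(-243) - N(-643, -105) = 6*(-243) - (-48)*(-643) = -1458 - 1*30864 = -1458 - 30864 = -32322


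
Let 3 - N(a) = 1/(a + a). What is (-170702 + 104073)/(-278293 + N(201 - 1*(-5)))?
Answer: 27451148/114655481 ≈ 0.23942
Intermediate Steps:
N(a) = 3 - 1/(2*a) (N(a) = 3 - 1/(a + a) = 3 - 1/(2*a))
(-170702 + 104073)/(-278293 + N(201 - 1*(-5))) = (-170702 + 104073)/(-278293 + (3 - 1/(2*(201 - 1*(-5))))) = -66629/(-278293 + (3 - 1/(2*(201 + 5)))) = -66629/(-278293 + (3 - 1/2/206)) = -66629/(-278293 + (3 - 1/2*1/206)) = -66629/(-278293 + (3 - 1/412)) = -66629/(-278293 + 1235/412) = -66629/(-114655481/412) = -66629*(-412/114655481) = 27451148/114655481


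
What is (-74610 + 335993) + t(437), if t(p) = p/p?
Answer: 261384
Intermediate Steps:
t(p) = 1
(-74610 + 335993) + t(437) = (-74610 + 335993) + 1 = 261383 + 1 = 261384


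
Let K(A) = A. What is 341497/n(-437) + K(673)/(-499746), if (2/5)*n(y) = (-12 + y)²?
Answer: 340645132159/503746466730 ≈ 0.67622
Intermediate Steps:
n(y) = 5*(-12 + y)²/2
341497/n(-437) + K(673)/(-499746) = 341497/((5*(-12 - 437)²/2)) + 673/(-499746) = 341497/(((5/2)*(-449)²)) + 673*(-1/499746) = 341497/(((5/2)*201601)) - 673/499746 = 341497/(1008005/2) - 673/499746 = 341497*(2/1008005) - 673/499746 = 682994/1008005 - 673/499746 = 340645132159/503746466730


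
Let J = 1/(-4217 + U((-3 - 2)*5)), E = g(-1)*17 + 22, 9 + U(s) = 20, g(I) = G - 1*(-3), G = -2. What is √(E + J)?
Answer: √689922798/4206 ≈ 6.2450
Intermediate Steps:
g(I) = 1 (g(I) = -2 - 1*(-3) = -2 + 3 = 1)
U(s) = 11 (U(s) = -9 + 20 = 11)
E = 39 (E = 1*17 + 22 = 17 + 22 = 39)
J = -1/4206 (J = 1/(-4217 + 11) = 1/(-4206) = -1/4206 ≈ -0.00023776)
√(E + J) = √(39 - 1/4206) = √(164033/4206) = √689922798/4206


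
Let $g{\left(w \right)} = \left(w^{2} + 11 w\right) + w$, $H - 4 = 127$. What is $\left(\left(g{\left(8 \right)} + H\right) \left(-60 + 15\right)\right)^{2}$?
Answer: $171479025$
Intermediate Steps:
$H = 131$ ($H = 4 + 127 = 131$)
$g{\left(w \right)} = w^{2} + 12 w$
$\left(\left(g{\left(8 \right)} + H\right) \left(-60 + 15\right)\right)^{2} = \left(\left(8 \left(12 + 8\right) + 131\right) \left(-60 + 15\right)\right)^{2} = \left(\left(8 \cdot 20 + 131\right) \left(-45\right)\right)^{2} = \left(\left(160 + 131\right) \left(-45\right)\right)^{2} = \left(291 \left(-45\right)\right)^{2} = \left(-13095\right)^{2} = 171479025$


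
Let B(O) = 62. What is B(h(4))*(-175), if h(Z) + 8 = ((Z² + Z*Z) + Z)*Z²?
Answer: -10850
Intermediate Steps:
h(Z) = -8 + Z²*(Z + 2*Z²) (h(Z) = -8 + ((Z² + Z*Z) + Z)*Z² = -8 + ((Z² + Z²) + Z)*Z² = -8 + (2*Z² + Z)*Z² = -8 + (Z + 2*Z²)*Z² = -8 + Z²*(Z + 2*Z²))
B(h(4))*(-175) = 62*(-175) = -10850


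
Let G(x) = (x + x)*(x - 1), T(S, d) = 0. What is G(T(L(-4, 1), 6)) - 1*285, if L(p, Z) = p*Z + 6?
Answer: -285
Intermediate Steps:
L(p, Z) = 6 + Z*p (L(p, Z) = Z*p + 6 = 6 + Z*p)
G(x) = 2*x*(-1 + x) (G(x) = (2*x)*(-1 + x) = 2*x*(-1 + x))
G(T(L(-4, 1), 6)) - 1*285 = 2*0*(-1 + 0) - 1*285 = 2*0*(-1) - 285 = 0 - 285 = -285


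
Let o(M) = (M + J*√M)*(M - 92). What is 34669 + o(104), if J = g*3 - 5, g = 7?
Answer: 35917 + 384*√26 ≈ 37875.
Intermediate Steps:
J = 16 (J = 7*3 - 5 = 21 - 5 = 16)
o(M) = (-92 + M)*(M + 16*√M) (o(M) = (M + 16*√M)*(M - 92) = (M + 16*√M)*(-92 + M) = (-92 + M)*(M + 16*√M))
34669 + o(104) = 34669 + (104² - 2944*√26 - 92*104 + 16*104^(3/2)) = 34669 + (10816 - 2944*√26 - 9568 + 16*(208*√26)) = 34669 + (10816 - 2944*√26 - 9568 + 3328*√26) = 34669 + (1248 + 384*√26) = 35917 + 384*√26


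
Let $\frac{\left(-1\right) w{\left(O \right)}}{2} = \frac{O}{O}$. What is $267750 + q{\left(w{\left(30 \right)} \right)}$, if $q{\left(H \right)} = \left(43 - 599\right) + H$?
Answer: $267192$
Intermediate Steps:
$w{\left(O \right)} = -2$ ($w{\left(O \right)} = - 2 \frac{O}{O} = \left(-2\right) 1 = -2$)
$q{\left(H \right)} = -556 + H$
$267750 + q{\left(w{\left(30 \right)} \right)} = 267750 - 558 = 267192$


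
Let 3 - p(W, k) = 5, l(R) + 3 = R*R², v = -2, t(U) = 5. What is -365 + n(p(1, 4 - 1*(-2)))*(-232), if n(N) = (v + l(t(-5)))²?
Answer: -3341165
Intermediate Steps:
l(R) = -3 + R³ (l(R) = -3 + R*R² = -3 + R³)
p(W, k) = -2 (p(W, k) = 3 - 1*5 = 3 - 5 = -2)
n(N) = 14400 (n(N) = (-2 + (-3 + 5³))² = (-2 + (-3 + 125))² = (-2 + 122)² = 120² = 14400)
-365 + n(p(1, 4 - 1*(-2)))*(-232) = -365 + 14400*(-232) = -365 - 3340800 = -3341165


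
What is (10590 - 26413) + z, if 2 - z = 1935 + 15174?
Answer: -32930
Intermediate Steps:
z = -17107 (z = 2 - (1935 + 15174) = 2 - 1*17109 = 2 - 17109 = -17107)
(10590 - 26413) + z = (10590 - 26413) - 17107 = -15823 - 17107 = -32930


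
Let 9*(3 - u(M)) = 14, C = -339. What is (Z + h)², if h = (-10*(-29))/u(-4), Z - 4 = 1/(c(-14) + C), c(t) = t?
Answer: 882985346929/21058921 ≈ 41929.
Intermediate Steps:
u(M) = 13/9 (u(M) = 3 - ⅑*14 = 3 - 14/9 = 13/9)
Z = 1411/353 (Z = 4 + 1/(-14 - 339) = 4 + 1/(-353) = 4 - 1/353 = 1411/353 ≈ 3.9972)
h = 2610/13 (h = (-10*(-29))/(13/9) = 290*(9/13) = 2610/13 ≈ 200.77)
(Z + h)² = (1411/353 + 2610/13)² = (939673/4589)² = 882985346929/21058921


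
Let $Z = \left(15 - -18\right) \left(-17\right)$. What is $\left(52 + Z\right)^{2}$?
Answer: $259081$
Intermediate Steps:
$Z = -561$ ($Z = \left(15 + 18\right) \left(-17\right) = 33 \left(-17\right) = -561$)
$\left(52 + Z\right)^{2} = \left(52 - 561\right)^{2} = \left(-509\right)^{2} = 259081$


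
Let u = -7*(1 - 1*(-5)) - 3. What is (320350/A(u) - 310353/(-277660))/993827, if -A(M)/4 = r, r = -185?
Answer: 4458902111/10210002178340 ≈ 0.00043672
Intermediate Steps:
u = -45 (u = -7*(1 + 5) - 3 = -7*6 - 3 = -42 - 3 = -45)
A(M) = 740 (A(M) = -4*(-185) = 740)
(320350/A(u) - 310353/(-277660))/993827 = (320350/740 - 310353/(-277660))/993827 = (320350*(1/740) - 310353*(-1/277660))*(1/993827) = (32035/74 + 310353/277660)*(1/993827) = (4458902111/10273420)*(1/993827) = 4458902111/10210002178340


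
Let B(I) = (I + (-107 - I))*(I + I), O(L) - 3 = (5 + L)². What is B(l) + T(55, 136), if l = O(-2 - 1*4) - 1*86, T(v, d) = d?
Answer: 17684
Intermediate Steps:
O(L) = 3 + (5 + L)²
l = -82 (l = (3 + (5 + (-2 - 1*4))²) - 1*86 = (3 + (5 + (-2 - 4))²) - 86 = (3 + (5 - 6)²) - 86 = (3 + (-1)²) - 86 = (3 + 1) - 86 = 4 - 86 = -82)
B(I) = -214*I
B(l) + T(55, 136) = -214*(-82) + 136 = 17548 + 136 = 17684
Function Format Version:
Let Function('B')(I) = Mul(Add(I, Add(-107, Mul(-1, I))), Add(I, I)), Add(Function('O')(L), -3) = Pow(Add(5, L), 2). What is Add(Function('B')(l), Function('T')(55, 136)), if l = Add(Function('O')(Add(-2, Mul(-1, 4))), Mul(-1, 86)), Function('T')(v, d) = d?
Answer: 17684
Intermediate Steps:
Function('O')(L) = Add(3, Pow(Add(5, L), 2))
l = -82 (l = Add(Add(3, Pow(Add(5, Add(-2, Mul(-1, 4))), 2)), Mul(-1, 86)) = Add(Add(3, Pow(Add(5, Add(-2, -4)), 2)), -86) = Add(Add(3, Pow(Add(5, -6), 2)), -86) = Add(Add(3, Pow(-1, 2)), -86) = Add(Add(3, 1), -86) = Add(4, -86) = -82)
Function('B')(I) = Mul(-214, I) (Function('B')(I) = Mul(-107, Mul(2, I)) = Mul(-214, I))
Add(Function('B')(l), Function('T')(55, 136)) = Add(Mul(-214, -82), 136) = Add(17548, 136) = 17684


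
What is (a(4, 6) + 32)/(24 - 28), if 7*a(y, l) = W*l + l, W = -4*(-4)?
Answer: -163/14 ≈ -11.643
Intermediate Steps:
W = 16
a(y, l) = 17*l/7 (a(y, l) = (16*l + l)/7 = (17*l)/7 = 17*l/7)
(a(4, 6) + 32)/(24 - 28) = ((17/7)*6 + 32)/(24 - 28) = (102/7 + 32)/(-4) = -¼*326/7 = -163/14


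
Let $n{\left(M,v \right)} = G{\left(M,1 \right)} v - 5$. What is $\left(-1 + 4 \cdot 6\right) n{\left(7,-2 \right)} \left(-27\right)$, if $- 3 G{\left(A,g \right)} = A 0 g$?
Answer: $3105$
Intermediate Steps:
$G{\left(A,g \right)} = 0$ ($G{\left(A,g \right)} = - \frac{A 0 g}{3} = - \frac{0 g}{3} = \left(- \frac{1}{3}\right) 0 = 0$)
$n{\left(M,v \right)} = -5$ ($n{\left(M,v \right)} = 0 v - 5 = 0 - 5 = -5$)
$\left(-1 + 4 \cdot 6\right) n{\left(7,-2 \right)} \left(-27\right) = \left(-1 + 4 \cdot 6\right) \left(-5\right) \left(-27\right) = \left(-1 + 24\right) \left(-5\right) \left(-27\right) = 23 \left(-5\right) \left(-27\right) = \left(-115\right) \left(-27\right) = 3105$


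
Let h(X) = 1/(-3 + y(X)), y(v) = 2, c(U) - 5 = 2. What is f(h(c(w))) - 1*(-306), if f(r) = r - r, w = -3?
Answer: 306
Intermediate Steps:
c(U) = 7 (c(U) = 5 + 2 = 7)
h(X) = -1 (h(X) = 1/(-3 + 2) = 1/(-1) = -1)
f(r) = 0
f(h(c(w))) - 1*(-306) = 0 - 1*(-306) = 0 + 306 = 306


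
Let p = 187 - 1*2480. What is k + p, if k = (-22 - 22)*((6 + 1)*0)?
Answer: -2293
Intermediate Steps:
p = -2293 (p = 187 - 2480 = -2293)
k = 0 (k = -308*0 = -44*0 = 0)
k + p = 0 - 2293 = -2293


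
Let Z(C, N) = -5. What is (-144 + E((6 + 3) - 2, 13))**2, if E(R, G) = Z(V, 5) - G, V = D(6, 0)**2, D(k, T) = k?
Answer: 26244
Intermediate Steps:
V = 36 (V = 6**2 = 36)
E(R, G) = -5 - G
(-144 + E((6 + 3) - 2, 13))**2 = (-144 + (-5 - 1*13))**2 = (-144 + (-5 - 13))**2 = (-144 - 18)**2 = (-162)**2 = 26244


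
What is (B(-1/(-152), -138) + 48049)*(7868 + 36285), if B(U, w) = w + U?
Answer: 321543030369/152 ≈ 2.1154e+9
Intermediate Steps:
B(U, w) = U + w
(B(-1/(-152), -138) + 48049)*(7868 + 36285) = ((-1/(-152) - 138) + 48049)*(7868 + 36285) = ((-1*(-1/152) - 138) + 48049)*44153 = ((1/152 - 138) + 48049)*44153 = (-20975/152 + 48049)*44153 = (7282473/152)*44153 = 321543030369/152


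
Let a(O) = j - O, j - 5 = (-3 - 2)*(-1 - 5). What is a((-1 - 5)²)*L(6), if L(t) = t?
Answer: -6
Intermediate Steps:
j = 35 (j = 5 + (-3 - 2)*(-1 - 5) = 5 - 5*(-6) = 5 + 30 = 35)
a(O) = 35 - O
a((-1 - 5)²)*L(6) = (35 - (-1 - 5)²)*6 = (35 - 1*(-6)²)*6 = (35 - 1*36)*6 = (35 - 36)*6 = -1*6 = -6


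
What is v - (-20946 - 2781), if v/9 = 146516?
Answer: 1342371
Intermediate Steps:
v = 1318644 (v = 9*146516 = 1318644)
v - (-20946 - 2781) = 1318644 - (-20946 - 2781) = 1318644 - 1*(-23727) = 1318644 + 23727 = 1342371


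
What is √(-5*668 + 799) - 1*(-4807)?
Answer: 4807 + 11*I*√21 ≈ 4807.0 + 50.408*I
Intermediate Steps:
√(-5*668 + 799) - 1*(-4807) = √(-3340 + 799) + 4807 = √(-2541) + 4807 = 11*I*√21 + 4807 = 4807 + 11*I*√21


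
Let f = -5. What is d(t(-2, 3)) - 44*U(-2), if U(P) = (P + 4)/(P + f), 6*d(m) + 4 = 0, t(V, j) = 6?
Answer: 250/21 ≈ 11.905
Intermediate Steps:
d(m) = -⅔ (d(m) = -⅔ + (⅙)*0 = -⅔ + 0 = -⅔)
U(P) = (4 + P)/(-5 + P) (U(P) = (P + 4)/(P - 5) = (4 + P)/(-5 + P))
d(t(-2, 3)) - 44*U(-2) = -⅔ - 44*(4 - 2)/(-5 - 2) = -⅔ - 44*2/(-7) = -⅔ - (-44)*2/7 = -⅔ - 44*(-2/7) = -⅔ + 88/7 = 250/21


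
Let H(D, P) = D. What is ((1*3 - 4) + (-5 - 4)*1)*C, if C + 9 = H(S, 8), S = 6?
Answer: 30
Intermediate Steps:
C = -3 (C = -9 + 6 = -3)
((1*3 - 4) + (-5 - 4)*1)*C = ((1*3 - 4) + (-5 - 4)*1)*(-3) = ((3 - 4) - 9*1)*(-3) = (-1 - 9)*(-3) = -10*(-3) = 30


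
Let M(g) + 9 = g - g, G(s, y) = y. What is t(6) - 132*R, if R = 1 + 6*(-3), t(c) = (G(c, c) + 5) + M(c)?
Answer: 2246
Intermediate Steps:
M(g) = -9 (M(g) = -9 + (g - g) = -9 + 0 = -9)
t(c) = -4 + c (t(c) = (c + 5) - 9 = (5 + c) - 9 = -4 + c)
R = -17 (R = 1 - 18 = -17)
t(6) - 132*R = (-4 + 6) - 132*(-17) = 2 + 2244 = 2246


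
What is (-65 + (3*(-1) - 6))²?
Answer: 5476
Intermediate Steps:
(-65 + (3*(-1) - 6))² = (-65 + (-3 - 6))² = (-65 - 9)² = (-74)² = 5476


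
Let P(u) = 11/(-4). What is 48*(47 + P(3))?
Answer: 2124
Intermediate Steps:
P(u) = -11/4 (P(u) = 11*(-1/4) = -11/4)
48*(47 + P(3)) = 48*(47 - 11/4) = 48*(177/4) = 2124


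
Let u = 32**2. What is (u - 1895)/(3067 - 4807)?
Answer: 871/1740 ≈ 0.50058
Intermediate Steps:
u = 1024
(u - 1895)/(3067 - 4807) = (1024 - 1895)/(3067 - 4807) = -871/(-1740) = -871*(-1/1740) = 871/1740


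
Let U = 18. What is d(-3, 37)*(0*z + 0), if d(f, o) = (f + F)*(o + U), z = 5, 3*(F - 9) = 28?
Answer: 0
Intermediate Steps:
F = 55/3 (F = 9 + (⅓)*28 = 9 + 28/3 = 55/3 ≈ 18.333)
d(f, o) = (18 + o)*(55/3 + f) (d(f, o) = (f + 55/3)*(o + 18) = (55/3 + f)*(18 + o) = (18 + o)*(55/3 + f))
d(-3, 37)*(0*z + 0) = (330 + 18*(-3) + (55/3)*37 - 3*37)*(0*5 + 0) = (330 - 54 + 2035/3 - 111)*(0 + 0) = (2530/3)*0 = 0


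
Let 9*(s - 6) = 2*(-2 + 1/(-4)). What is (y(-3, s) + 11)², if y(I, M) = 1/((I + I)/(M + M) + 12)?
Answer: 1951609/15876 ≈ 122.93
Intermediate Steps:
s = 11/2 (s = 6 + (2*(-2 + 1/(-4)))/9 = 6 + (2*(-2 - ¼))/9 = 6 + (2*(-9/4))/9 = 6 + (⅑)*(-9/2) = 6 - ½ = 11/2 ≈ 5.5000)
y(I, M) = 1/(12 + I/M) (y(I, M) = 1/((2*I)/((2*M)) + 12) = 1/((2*I)*(1/(2*M)) + 12) = 1/(I/M + 12) = 1/(12 + I/M))
(y(-3, s) + 11)² = (11/(2*(-3 + 12*(11/2))) + 11)² = (11/(2*(-3 + 66)) + 11)² = ((11/2)/63 + 11)² = ((11/2)*(1/63) + 11)² = (11/126 + 11)² = (1397/126)² = 1951609/15876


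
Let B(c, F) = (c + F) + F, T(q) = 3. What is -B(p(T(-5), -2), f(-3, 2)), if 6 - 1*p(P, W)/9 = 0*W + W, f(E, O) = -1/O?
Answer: -71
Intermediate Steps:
p(P, W) = 54 - 9*W (p(P, W) = 54 - 9*(0*W + W) = 54 - 9*(0 + W) = 54 - 9*W)
B(c, F) = c + 2*F (B(c, F) = (F + c) + F = c + 2*F)
-B(p(T(-5), -2), f(-3, 2)) = -((54 - 9*(-2)) + 2*(-1/2)) = -((54 + 18) + 2*(-1*½)) = -(72 + 2*(-½)) = -(72 - 1) = -1*71 = -71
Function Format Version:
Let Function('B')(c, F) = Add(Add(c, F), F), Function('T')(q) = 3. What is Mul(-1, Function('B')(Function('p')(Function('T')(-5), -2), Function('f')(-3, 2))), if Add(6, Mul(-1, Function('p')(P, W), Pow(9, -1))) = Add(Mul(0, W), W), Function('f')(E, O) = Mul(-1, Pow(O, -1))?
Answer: -71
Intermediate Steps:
Function('p')(P, W) = Add(54, Mul(-9, W)) (Function('p')(P, W) = Add(54, Mul(-9, Add(Mul(0, W), W))) = Add(54, Mul(-9, Add(0, W))) = Add(54, Mul(-9, W)))
Function('B')(c, F) = Add(c, Mul(2, F)) (Function('B')(c, F) = Add(Add(F, c), F) = Add(c, Mul(2, F)))
Mul(-1, Function('B')(Function('p')(Function('T')(-5), -2), Function('f')(-3, 2))) = Mul(-1, Add(Add(54, Mul(-9, -2)), Mul(2, Mul(-1, Pow(2, -1))))) = Mul(-1, Add(Add(54, 18), Mul(2, Mul(-1, Rational(1, 2))))) = Mul(-1, Add(72, Mul(2, Rational(-1, 2)))) = Mul(-1, Add(72, -1)) = Mul(-1, 71) = -71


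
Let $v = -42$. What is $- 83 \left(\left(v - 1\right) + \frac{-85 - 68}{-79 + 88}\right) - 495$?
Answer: $4485$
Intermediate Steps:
$- 83 \left(\left(v - 1\right) + \frac{-85 - 68}{-79 + 88}\right) - 495 = - 83 \left(\left(-42 - 1\right) + \frac{-85 - 68}{-79 + 88}\right) - 495 = - 83 \left(\left(-42 - 1\right) - \frac{153}{9}\right) - 495 = - 83 \left(-43 - 17\right) - 495 = \left(-83\right) \left(-60\right) - 495 = 4980 - 495 = 4485$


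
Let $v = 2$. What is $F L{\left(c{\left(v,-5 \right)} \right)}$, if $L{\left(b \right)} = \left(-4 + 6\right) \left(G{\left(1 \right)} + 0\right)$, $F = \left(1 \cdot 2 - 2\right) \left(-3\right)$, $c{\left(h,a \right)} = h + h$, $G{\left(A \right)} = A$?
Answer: $0$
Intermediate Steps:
$c{\left(h,a \right)} = 2 h$
$F = 0$ ($F = \left(2 - 2\right) \left(-3\right) = 0 \left(-3\right) = 0$)
$L{\left(b \right)} = 2$ ($L{\left(b \right)} = \left(-4 + 6\right) \left(1 + 0\right) = 2 \cdot 1 = 2$)
$F L{\left(c{\left(v,-5 \right)} \right)} = 0 \cdot 2 = 0$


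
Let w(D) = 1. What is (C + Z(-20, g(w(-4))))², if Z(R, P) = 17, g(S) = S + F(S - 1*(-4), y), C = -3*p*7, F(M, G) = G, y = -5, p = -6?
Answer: 20449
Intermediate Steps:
C = 126 (C = -3*(-6)*7 = 18*7 = 126)
g(S) = -5 + S (g(S) = S - 5 = -5 + S)
(C + Z(-20, g(w(-4))))² = (126 + 17)² = 143² = 20449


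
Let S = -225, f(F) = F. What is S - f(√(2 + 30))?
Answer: -225 - 4*√2 ≈ -230.66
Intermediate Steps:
S - f(√(2 + 30)) = -225 - √(2 + 30) = -225 - √32 = -225 - 4*√2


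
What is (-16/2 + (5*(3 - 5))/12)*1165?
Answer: -61745/6 ≈ -10291.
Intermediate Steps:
(-16/2 + (5*(3 - 5))/12)*1165 = (-16*½ + (5*(-2))*(1/12))*1165 = (-8 - 10*1/12)*1165 = (-8 - ⅚)*1165 = -53/6*1165 = -61745/6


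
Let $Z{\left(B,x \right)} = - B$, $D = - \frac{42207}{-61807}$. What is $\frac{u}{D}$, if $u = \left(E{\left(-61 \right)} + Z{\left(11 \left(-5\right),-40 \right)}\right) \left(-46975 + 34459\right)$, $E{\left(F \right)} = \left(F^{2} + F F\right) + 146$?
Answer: $- \frac{1970814838972}{14069} \approx -1.4008 \cdot 10^{8}$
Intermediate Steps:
$D = \frac{42207}{61807}$ ($D = \left(-42207\right) \left(- \frac{1}{61807}\right) = \frac{42207}{61807} \approx 0.68288$)
$E{\left(F \right)} = 146 + 2 F^{2}$ ($E{\left(F \right)} = \left(F^{2} + F^{2}\right) + 146 = 2 F^{2} + 146 = 146 + 2 F^{2}$)
$u = -95659788$ ($u = \left(\left(146 + 2 \left(-61\right)^{2}\right) - 11 \left(-5\right)\right) \left(-46975 + 34459\right) = \left(\left(146 + 2 \cdot 3721\right) - -55\right) \left(-12516\right) = \left(\left(146 + 7442\right) + 55\right) \left(-12516\right) = \left(7588 + 55\right) \left(-12516\right) = 7643 \left(-12516\right) = -95659788$)
$\frac{u}{D} = - \frac{95659788}{\frac{42207}{61807}} = \left(-95659788\right) \frac{61807}{42207} = - \frac{1970814838972}{14069}$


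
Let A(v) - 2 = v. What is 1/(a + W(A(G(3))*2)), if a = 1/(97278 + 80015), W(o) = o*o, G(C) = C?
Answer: 177293/17729301 ≈ 0.010000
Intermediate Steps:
A(v) = 2 + v
W(o) = o²
a = 1/177293 ≈ 5.6404e-6
1/(a + W(A(G(3))*2)) = 1/(1/177293 + ((2 + 3)*2)²) = 1/(1/177293 + (5*2)²) = 1/(1/177293 + 10²) = 1/(1/177293 + 100) = 1/(17729301/177293) = 177293/17729301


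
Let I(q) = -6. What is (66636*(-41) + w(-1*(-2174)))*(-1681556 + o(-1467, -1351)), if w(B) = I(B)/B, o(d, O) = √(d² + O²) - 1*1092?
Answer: 4997071855196520/1087 - 2969766615*√3977290/1087 ≈ 4.5917e+12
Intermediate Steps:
o(d, O) = -1092 + √(O² + d²) (o(d, O) = √(O² + d²) - 1092 = -1092 + √(O² + d²))
w(B) = -6/B
(66636*(-41) + w(-1*(-2174)))*(-1681556 + o(-1467, -1351)) = (66636*(-41) - 6/((-1*(-2174))))*(-1681556 + (-1092 + √((-1351)² + (-1467)²))) = (-2732076 - 6/2174)*(-1681556 + (-1092 + √(1825201 + 2152089))) = (-2732076 - 6*1/2174)*(-1681556 + (-1092 + √3977290)) = (-2732076 - 3/1087)*(-1682648 + √3977290) = -2969766615*(-1682648 + √3977290)/1087 = 4997071855196520/1087 - 2969766615*√3977290/1087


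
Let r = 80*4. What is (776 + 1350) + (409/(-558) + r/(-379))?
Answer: 449277161/211482 ≈ 2124.4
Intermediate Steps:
r = 320
(776 + 1350) + (409/(-558) + r/(-379)) = (776 + 1350) + (409/(-558) + 320/(-379)) = 2126 + (409*(-1/558) + 320*(-1/379)) = 2126 + (-409/558 - 320/379) = 2126 - 333571/211482 = 449277161/211482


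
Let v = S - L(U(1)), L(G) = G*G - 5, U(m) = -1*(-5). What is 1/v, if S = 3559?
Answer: 1/3539 ≈ 0.00028257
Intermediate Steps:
U(m) = 5
L(G) = -5 + G² (L(G) = G² - 5 = -5 + G²)
v = 3539 (v = 3559 - (-5 + 5²) = 3559 - (-5 + 25) = 3559 - 1*20 = 3559 - 20 = 3539)
1/v = 1/3539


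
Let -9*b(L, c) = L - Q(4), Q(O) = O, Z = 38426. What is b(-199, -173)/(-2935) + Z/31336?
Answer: 504330791/413870220 ≈ 1.2186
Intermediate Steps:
b(L, c) = 4/9 - L/9 (b(L, c) = -(L - 1*4)/9 = -(L - 4)/9 = -(-4 + L)/9 = 4/9 - L/9)
b(-199, -173)/(-2935) + Z/31336 = (4/9 - 1/9*(-199))/(-2935) + 38426/31336 = (4/9 + 199/9)*(-1/2935) + 38426*(1/31336) = (203/9)*(-1/2935) + 19213/15668 = -203/26415 + 19213/15668 = 504330791/413870220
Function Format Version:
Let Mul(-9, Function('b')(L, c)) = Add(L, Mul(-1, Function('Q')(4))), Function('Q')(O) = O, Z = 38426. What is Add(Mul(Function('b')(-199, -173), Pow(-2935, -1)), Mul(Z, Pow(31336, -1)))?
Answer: Rational(504330791, 413870220) ≈ 1.2186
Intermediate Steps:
Function('b')(L, c) = Add(Rational(4, 9), Mul(Rational(-1, 9), L)) (Function('b')(L, c) = Mul(Rational(-1, 9), Add(L, Mul(-1, 4))) = Mul(Rational(-1, 9), Add(L, -4)) = Mul(Rational(-1, 9), Add(-4, L)) = Add(Rational(4, 9), Mul(Rational(-1, 9), L)))
Add(Mul(Function('b')(-199, -173), Pow(-2935, -1)), Mul(Z, Pow(31336, -1))) = Add(Mul(Add(Rational(4, 9), Mul(Rational(-1, 9), -199)), Pow(-2935, -1)), Mul(38426, Pow(31336, -1))) = Add(Mul(Add(Rational(4, 9), Rational(199, 9)), Rational(-1, 2935)), Mul(38426, Rational(1, 31336))) = Add(Mul(Rational(203, 9), Rational(-1, 2935)), Rational(19213, 15668)) = Add(Rational(-203, 26415), Rational(19213, 15668)) = Rational(504330791, 413870220)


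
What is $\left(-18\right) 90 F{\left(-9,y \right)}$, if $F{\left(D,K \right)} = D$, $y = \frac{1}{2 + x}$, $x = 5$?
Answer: $14580$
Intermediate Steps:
$y = \frac{1}{7}$ ($y = \frac{1}{2 + 5} = \frac{1}{7} \approx 0.14286$)
$\left(-18\right) 90 F{\left(-9,y \right)} = \left(-18\right) 90 \left(-9\right) = \left(-1620\right) \left(-9\right) = 14580$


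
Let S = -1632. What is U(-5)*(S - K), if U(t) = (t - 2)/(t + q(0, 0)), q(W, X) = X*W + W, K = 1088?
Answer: -3808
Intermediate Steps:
q(W, X) = W + W*X (q(W, X) = W*X + W = W + W*X)
U(t) = (-2 + t)/t (U(t) = (t - 2)/(t + 0*(1 + 0)) = (-2 + t)/(t + 0*1) = (-2 + t)/(t + 0) = (-2 + t)/t)
U(-5)*(S - K) = ((-2 - 5)/(-5))*(-1632 - 1*1088) = (-⅕*(-7))*(-1632 - 1088) = (7/5)*(-2720) = -3808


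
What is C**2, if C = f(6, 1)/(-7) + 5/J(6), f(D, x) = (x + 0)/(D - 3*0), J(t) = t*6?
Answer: 841/63504 ≈ 0.013243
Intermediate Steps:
J(t) = 6*t
f(D, x) = x/D (f(D, x) = x/(D + 0) = x/D)
C = 29/252 (C = (1/6)/(-7) + 5/((6*6)) = (1*(1/6))*(-1/7) + 5/36 = (1/6)*(-1/7) + 5*(1/36) = -1/42 + 5/36 = 29/252 ≈ 0.11508)
C**2 = (29/252)**2 = 841/63504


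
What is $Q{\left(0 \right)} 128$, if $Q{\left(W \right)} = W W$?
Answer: $0$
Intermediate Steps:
$Q{\left(W \right)} = W^{2}$
$Q{\left(0 \right)} 128 = 0^{2} \cdot 128 = 0 \cdot 128 = 0$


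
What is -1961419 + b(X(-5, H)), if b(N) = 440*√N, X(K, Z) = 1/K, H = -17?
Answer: -1961419 + 88*I*√5 ≈ -1.9614e+6 + 196.77*I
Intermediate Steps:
-1961419 + b(X(-5, H)) = -1961419 + 440*√(1/(-5)) = -1961419 + 440*√(-⅕) = -1961419 + 440*(I*√5/5) = -1961419 + 88*I*√5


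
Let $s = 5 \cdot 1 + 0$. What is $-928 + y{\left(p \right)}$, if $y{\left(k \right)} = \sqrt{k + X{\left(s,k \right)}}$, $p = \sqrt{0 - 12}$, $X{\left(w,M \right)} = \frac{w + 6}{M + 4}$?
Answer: $-928 + \frac{\sqrt{2} \sqrt{- \frac{1 - 8 i \sqrt{3}}{2 + i \sqrt{3}}}}{2} \approx -926.55 + 0.72595 i$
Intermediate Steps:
$s = 5$ ($s = 5 + 0 = 5$)
$X{\left(w,M \right)} = \frac{6 + w}{4 + M}$
$p = 2 i \sqrt{3}$ ($p = \sqrt{-12} = 2 i \sqrt{3} \approx 3.4641 i$)
$y{\left(k \right)} = \sqrt{k + \frac{11}{4 + k}}$ ($y{\left(k \right)} = \sqrt{k + \frac{6 + 5}{4 + k}} = \sqrt{k + \frac{1}{4 + k} 11} = \sqrt{k + \frac{11}{4 + k}}$)
$-928 + y{\left(p \right)} = -928 + \sqrt{\frac{11 + 2 i \sqrt{3} \left(4 + 2 i \sqrt{3}\right)}{4 + 2 i \sqrt{3}}}$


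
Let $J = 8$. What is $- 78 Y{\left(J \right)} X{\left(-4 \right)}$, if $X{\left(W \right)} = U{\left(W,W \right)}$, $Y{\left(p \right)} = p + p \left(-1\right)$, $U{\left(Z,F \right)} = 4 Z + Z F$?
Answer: $0$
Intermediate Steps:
$U{\left(Z,F \right)} = 4 Z + F Z$
$Y{\left(p \right)} = 0$ ($Y{\left(p \right)} = p - p = 0$)
$X{\left(W \right)} = W \left(4 + W\right)$
$- 78 Y{\left(J \right)} X{\left(-4 \right)} = \left(-78\right) 0 \left(- 4 \left(4 - 4\right)\right) = 0 \left(\left(-4\right) 0\right) = 0 \cdot 0 = 0$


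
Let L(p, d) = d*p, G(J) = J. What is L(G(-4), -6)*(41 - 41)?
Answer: 0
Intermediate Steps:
L(G(-4), -6)*(41 - 41) = (-6*(-4))*(41 - 41) = 24*0 = 0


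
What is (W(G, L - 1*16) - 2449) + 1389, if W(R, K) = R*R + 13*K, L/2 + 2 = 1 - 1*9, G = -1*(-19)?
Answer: -1167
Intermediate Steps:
G = 19
L = -20 (L = -4 + 2*(1 - 1*9) = -4 + 2*(1 - 9) = -4 + 2*(-8) = -4 - 16 = -20)
W(R, K) = R**2 + 13*K
(W(G, L - 1*16) - 2449) + 1389 = ((19**2 + 13*(-20 - 1*16)) - 2449) + 1389 = ((361 + 13*(-20 - 16)) - 2449) + 1389 = ((361 + 13*(-36)) - 2449) + 1389 = ((361 - 468) - 2449) + 1389 = (-107 - 2449) + 1389 = -2556 + 1389 = -1167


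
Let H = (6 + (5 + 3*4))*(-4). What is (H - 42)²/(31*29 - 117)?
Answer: 8978/391 ≈ 22.962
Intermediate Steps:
H = -92 (H = (6 + (5 + 12))*(-4) = (6 + 17)*(-4) = 23*(-4) = -92)
(H - 42)²/(31*29 - 117) = (-92 - 42)²/(31*29 - 117) = (-134)²/(899 - 117) = 17956/782 = 17956*(1/782) = 8978/391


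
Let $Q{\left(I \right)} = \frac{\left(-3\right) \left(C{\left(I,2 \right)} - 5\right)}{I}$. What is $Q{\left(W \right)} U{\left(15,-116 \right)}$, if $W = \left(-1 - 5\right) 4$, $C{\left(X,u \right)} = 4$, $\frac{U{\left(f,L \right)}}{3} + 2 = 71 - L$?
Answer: $- \frac{555}{8} \approx -69.375$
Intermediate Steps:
$U{\left(f,L \right)} = 207 - 3 L$ ($U{\left(f,L \right)} = -6 + 3 \left(71 - L\right) = -6 - \left(-213 + 3 L\right) = 207 - 3 L$)
$W = -24$ ($W = \left(-6\right) 4 = -24$)
$Q{\left(I \right)} = \frac{3}{I}$ ($Q{\left(I \right)} = \frac{\left(-3\right) \left(4 - 5\right)}{I} = \frac{\left(-3\right) \left(-1\right)}{I} = \frac{3}{I}$)
$Q{\left(W \right)} U{\left(15,-116 \right)} = \frac{3}{-24} \left(207 - -348\right) = 3 \left(- \frac{1}{24}\right) \left(207 + 348\right) = \left(- \frac{1}{8}\right) 555 = - \frac{555}{8}$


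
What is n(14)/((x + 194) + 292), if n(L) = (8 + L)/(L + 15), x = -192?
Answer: 11/4263 ≈ 0.0025803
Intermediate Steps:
n(L) = (8 + L)/(15 + L)
n(14)/((x + 194) + 292) = ((8 + 14)/(15 + 14))/((-192 + 194) + 292) = (22/29)/(2 + 292) = ((1/29)*22)/294 = (22/29)*(1/294) = 11/4263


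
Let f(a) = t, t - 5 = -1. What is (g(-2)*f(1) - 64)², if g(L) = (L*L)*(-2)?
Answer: 9216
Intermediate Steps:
t = 4 (t = 5 - 1 = 4)
f(a) = 4
g(L) = -2*L² (g(L) = L²*(-2) = -2*L²)
(g(-2)*f(1) - 64)² = (-2*(-2)²*4 - 64)² = (-2*4*4 - 64)² = (-8*4 - 64)² = (-32 - 64)² = (-96)² = 9216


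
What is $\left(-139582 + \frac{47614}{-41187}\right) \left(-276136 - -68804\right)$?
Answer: $\frac{1191954041536736}{41187} \approx 2.894 \cdot 10^{10}$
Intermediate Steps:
$\left(-139582 + \frac{47614}{-41187}\right) \left(-276136 - -68804\right) = \left(-139582 + 47614 \left(- \frac{1}{41187}\right)\right) \left(-276136 + \left(69071 - 267\right)\right) = \left(-139582 - \frac{47614}{41187}\right) \left(-276136 + 68804\right) = \left(- \frac{5749011448}{41187}\right) \left(-207332\right) = \frac{1191954041536736}{41187}$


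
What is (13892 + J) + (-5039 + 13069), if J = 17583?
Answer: 39505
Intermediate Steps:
(13892 + J) + (-5039 + 13069) = (13892 + 17583) + (-5039 + 13069) = 31475 + 8030 = 39505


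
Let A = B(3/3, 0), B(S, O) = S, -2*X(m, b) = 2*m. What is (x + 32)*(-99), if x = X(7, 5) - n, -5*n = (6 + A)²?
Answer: -17226/5 ≈ -3445.2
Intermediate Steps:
X(m, b) = -m
A = 1 (A = 3/3 = 3*(⅓) = 1)
n = -49/5 (n = -(6 + 1)²/5 = -⅕*7² = -⅕*49 = -49/5 ≈ -9.8000)
x = 14/5 (x = -1*7 - 1*(-49/5) = -7 + 49/5 = 14/5 ≈ 2.8000)
(x + 32)*(-99) = (14/5 + 32)*(-99) = (174/5)*(-99) = -17226/5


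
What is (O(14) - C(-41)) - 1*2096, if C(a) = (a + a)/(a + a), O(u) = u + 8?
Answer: -2075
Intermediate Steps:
O(u) = 8 + u
C(a) = 1 (C(a) = (2*a)/((2*a)) = (2*a)*(1/(2*a)) = 1)
(O(14) - C(-41)) - 1*2096 = ((8 + 14) - 1*1) - 1*2096 = (22 - 1) - 2096 = 21 - 2096 = -2075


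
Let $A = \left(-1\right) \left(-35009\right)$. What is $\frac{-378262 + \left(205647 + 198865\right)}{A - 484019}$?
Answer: $- \frac{875}{14967} \approx -0.058462$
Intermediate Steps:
$A = 35009$
$\frac{-378262 + \left(205647 + 198865\right)}{A - 484019} = \frac{-378262 + \left(205647 + 198865\right)}{35009 - 484019} = \frac{-378262 + 404512}{-449010} = 26250 \left(- \frac{1}{449010}\right) = - \frac{875}{14967}$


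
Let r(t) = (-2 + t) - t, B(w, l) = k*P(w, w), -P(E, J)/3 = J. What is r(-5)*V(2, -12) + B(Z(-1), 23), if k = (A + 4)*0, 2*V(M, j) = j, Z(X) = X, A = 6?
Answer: 12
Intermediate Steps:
P(E, J) = -3*J
V(M, j) = j/2
k = 0 (k = (6 + 4)*0 = 10*0 = 0)
B(w, l) = 0 (B(w, l) = 0*(-3*w) = 0)
r(t) = -2
r(-5)*V(2, -12) + B(Z(-1), 23) = -(-12) + 0 = -2*(-6) + 0 = 12 + 0 = 12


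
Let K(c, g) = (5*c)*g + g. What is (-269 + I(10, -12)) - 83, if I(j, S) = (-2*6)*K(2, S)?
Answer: 1232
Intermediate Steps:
K(c, g) = g + 5*c*g (K(c, g) = 5*c*g + g = g + 5*c*g)
I(j, S) = -132*S (I(j, S) = (-2*6)*(S*(1 + 5*2)) = -12*S*(1 + 10) = -12*S*11 = -132*S)
(-269 + I(10, -12)) - 83 = (-269 - 132*(-12)) - 83 = (-269 + 1584) - 83 = 1315 - 83 = 1232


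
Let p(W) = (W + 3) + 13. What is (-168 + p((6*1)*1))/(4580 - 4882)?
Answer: 73/151 ≈ 0.48344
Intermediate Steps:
p(W) = 16 + W (p(W) = (3 + W) + 13 = 16 + W)
(-168 + p((6*1)*1))/(4580 - 4882) = (-168 + (16 + (6*1)*1))/(4580 - 4882) = (-168 + (16 + 6*1))/(-302) = (-168 + (16 + 6))*(-1/302) = (-168 + 22)*(-1/302) = -146*(-1/302) = 73/151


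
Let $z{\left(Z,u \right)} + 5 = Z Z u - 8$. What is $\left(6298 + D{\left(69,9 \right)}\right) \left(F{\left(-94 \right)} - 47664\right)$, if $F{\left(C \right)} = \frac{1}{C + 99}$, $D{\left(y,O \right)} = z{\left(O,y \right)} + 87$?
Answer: $- \frac{2850533559}{5} \approx -5.7011 \cdot 10^{8}$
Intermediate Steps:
$z{\left(Z,u \right)} = -13 + u Z^{2}$ ($z{\left(Z,u \right)} = -5 + \left(Z Z u - 8\right) = -5 + \left(Z^{2} u - 8\right) = -5 + \left(u Z^{2} - 8\right) = -5 + \left(-8 + u Z^{2}\right) = -13 + u Z^{2}$)
$D{\left(y,O \right)} = 74 + y O^{2}$ ($D{\left(y,O \right)} = \left(-13 + y O^{2}\right) + 87 = 74 + y O^{2}$)
$F{\left(C \right)} = \frac{1}{99 + C}$
$\left(6298 + D{\left(69,9 \right)}\right) \left(F{\left(-94 \right)} - 47664\right) = \left(6298 + \left(74 + 69 \cdot 9^{2}\right)\right) \left(\frac{1}{99 - 94} - 47664\right) = \left(6298 + \left(74 + 69 \cdot 81\right)\right) \left(\frac{1}{5} - 47664\right) = \left(6298 + \left(74 + 5589\right)\right) \left(\frac{1}{5} - 47664\right) = \left(6298 + 5663\right) \left(- \frac{238319}{5}\right) = 11961 \left(- \frac{238319}{5}\right) = - \frac{2850533559}{5}$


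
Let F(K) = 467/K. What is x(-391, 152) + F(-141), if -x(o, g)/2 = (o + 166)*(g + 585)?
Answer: 46762183/141 ≈ 3.3165e+5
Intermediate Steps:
x(o, g) = -2*(166 + o)*(585 + g) (x(o, g) = -2*(o + 166)*(g + 585) = -2*(166 + o)*(585 + g))
x(-391, 152) + F(-141) = (-194220 - 1170*(-391) - 332*152 - 2*152*(-391)) + 467/(-141) = (-194220 + 457470 - 50464 + 118864) + 467*(-1/141) = 331650 - 467/141 = 46762183/141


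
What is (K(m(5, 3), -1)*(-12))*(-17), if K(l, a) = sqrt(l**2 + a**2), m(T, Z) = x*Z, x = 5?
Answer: 204*sqrt(226) ≈ 3066.8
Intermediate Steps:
m(T, Z) = 5*Z
K(l, a) = sqrt(a**2 + l**2)
(K(m(5, 3), -1)*(-12))*(-17) = (sqrt((-1)**2 + (5*3)**2)*(-12))*(-17) = (sqrt(1 + 15**2)*(-12))*(-17) = (sqrt(1 + 225)*(-12))*(-17) = (sqrt(226)*(-12))*(-17) = -12*sqrt(226)*(-17) = 204*sqrt(226)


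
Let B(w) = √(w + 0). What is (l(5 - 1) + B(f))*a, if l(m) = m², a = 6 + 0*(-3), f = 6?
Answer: 96 + 6*√6 ≈ 110.70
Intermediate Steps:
B(w) = √w
a = 6 (a = 6 + 0 = 6)
(l(5 - 1) + B(f))*a = ((5 - 1)² + √6)*6 = (4² + √6)*6 = (16 + √6)*6 = 96 + 6*√6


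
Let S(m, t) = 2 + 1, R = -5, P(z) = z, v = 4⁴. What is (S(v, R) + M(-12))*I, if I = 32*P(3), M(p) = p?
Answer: -864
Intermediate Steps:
v = 256
S(m, t) = 3
I = 96 (I = 32*3 = 96)
(S(v, R) + M(-12))*I = (3 - 12)*96 = -9*96 = -864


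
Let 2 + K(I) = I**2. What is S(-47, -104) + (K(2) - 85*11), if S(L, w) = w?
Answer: -1037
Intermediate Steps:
K(I) = -2 + I**2
S(-47, -104) + (K(2) - 85*11) = -104 + ((-2 + 2**2) - 85*11) = -104 + ((-2 + 4) - 935) = -104 + (2 - 935) = -104 - 933 = -1037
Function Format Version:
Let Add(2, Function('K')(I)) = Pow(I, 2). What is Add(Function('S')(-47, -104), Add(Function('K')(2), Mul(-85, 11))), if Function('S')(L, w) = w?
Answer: -1037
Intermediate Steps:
Function('K')(I) = Add(-2, Pow(I, 2))
Add(Function('S')(-47, -104), Add(Function('K')(2), Mul(-85, 11))) = Add(-104, Add(Add(-2, Pow(2, 2)), Mul(-85, 11))) = Add(-104, Add(Add(-2, 4), -935)) = Add(-104, Add(2, -935)) = Add(-104, -933) = -1037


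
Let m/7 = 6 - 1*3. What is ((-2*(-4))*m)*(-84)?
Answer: -14112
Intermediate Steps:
m = 21 (m = 7*(6 - 1*3) = 7*(6 - 3) = 7*3 = 21)
((-2*(-4))*m)*(-84) = (-2*(-4)*21)*(-84) = (8*21)*(-84) = 168*(-84) = -14112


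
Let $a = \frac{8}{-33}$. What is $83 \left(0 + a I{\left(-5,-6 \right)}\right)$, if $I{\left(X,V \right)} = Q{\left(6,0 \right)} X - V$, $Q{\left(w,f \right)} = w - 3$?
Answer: $\frac{1992}{11} \approx 181.09$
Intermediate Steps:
$Q{\left(w,f \right)} = -3 + w$ ($Q{\left(w,f \right)} = w - 3 = -3 + w$)
$a = - \frac{8}{33}$ ($a = 8 \left(- \frac{1}{33}\right) = - \frac{8}{33} \approx -0.24242$)
$I{\left(X,V \right)} = - V + 3 X$ ($I{\left(X,V \right)} = \left(-3 + 6\right) X - V = 3 X - V = - V + 3 X$)
$83 \left(0 + a I{\left(-5,-6 \right)}\right) = 83 \left(0 - \frac{8 \left(\left(-1\right) \left(-6\right) + 3 \left(-5\right)\right)}{33}\right) = 83 \left(0 - \frac{8 \left(6 - 15\right)}{33}\right) = 83 \left(0 - - \frac{24}{11}\right) = 83 \left(0 + \frac{24}{11}\right) = 83 \cdot \frac{24}{11} = \frac{1992}{11}$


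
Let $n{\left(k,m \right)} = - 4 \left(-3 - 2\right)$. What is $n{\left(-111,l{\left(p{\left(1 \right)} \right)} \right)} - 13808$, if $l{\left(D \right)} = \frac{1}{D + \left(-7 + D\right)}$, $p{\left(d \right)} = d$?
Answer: $-13788$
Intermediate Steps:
$l{\left(D \right)} = \frac{1}{-7 + 2 D}$
$n{\left(k,m \right)} = 20$ ($n{\left(k,m \right)} = \left(-4\right) \left(-5\right) = 20$)
$n{\left(-111,l{\left(p{\left(1 \right)} \right)} \right)} - 13808 = 20 - 13808 = -13788$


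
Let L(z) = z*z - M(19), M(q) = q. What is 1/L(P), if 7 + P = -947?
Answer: 1/910097 ≈ 1.0988e-6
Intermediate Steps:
P = -954 (P = -7 - 947 = -954)
L(z) = -19 + z² (L(z) = z*z - 1*19 = z² - 19 = -19 + z²)
1/L(P) = 1/(-19 + (-954)²) = 1/(-19 + 910116) = 1/910097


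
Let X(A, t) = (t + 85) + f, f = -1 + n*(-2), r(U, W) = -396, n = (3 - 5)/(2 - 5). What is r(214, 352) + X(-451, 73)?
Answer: -721/3 ≈ -240.33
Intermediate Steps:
n = 2/3 (n = -2/(-3) = -2*(-1/3) = 2/3 ≈ 0.66667)
f = -7/3 (f = -1 + (2/3)*(-2) = -1 - 4/3 = -7/3 ≈ -2.3333)
X(A, t) = 248/3 + t (X(A, t) = (t + 85) - 7/3 = (85 + t) - 7/3 = 248/3 + t)
r(214, 352) + X(-451, 73) = -396 + (248/3 + 73) = -396 + 467/3 = -721/3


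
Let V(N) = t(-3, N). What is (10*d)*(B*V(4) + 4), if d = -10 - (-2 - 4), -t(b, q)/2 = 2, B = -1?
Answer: -320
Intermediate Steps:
t(b, q) = -4 (t(b, q) = -2*2 = -4)
V(N) = -4
d = -4 (d = -10 - 1*(-6) = -10 + 6 = -4)
(10*d)*(B*V(4) + 4) = (10*(-4))*(-1*(-4) + 4) = -40*(4 + 4) = -40*8 = -320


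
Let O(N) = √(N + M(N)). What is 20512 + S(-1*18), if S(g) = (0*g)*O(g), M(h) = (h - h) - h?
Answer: 20512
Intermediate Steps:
M(h) = -h (M(h) = 0 - h = -h)
O(N) = 0 (O(N) = √(N - N) = √0 = 0)
S(g) = 0 (S(g) = (0*g)*0 = 0*0 = 0)
20512 + S(-1*18) = 20512 + 0 = 20512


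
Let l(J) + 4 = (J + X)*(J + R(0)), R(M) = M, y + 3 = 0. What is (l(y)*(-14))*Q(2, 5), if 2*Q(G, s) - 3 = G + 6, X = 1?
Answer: -154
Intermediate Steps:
y = -3 (y = -3 + 0 = -3)
Q(G, s) = 9/2 + G/2 (Q(G, s) = 3/2 + (G + 6)/2 = 3/2 + (6 + G)/2 = 3/2 + (3 + G/2) = 9/2 + G/2)
l(J) = -4 + J*(1 + J) (l(J) = -4 + (J + 1)*(J + 0) = -4 + (1 + J)*J = -4 + J*(1 + J))
(l(y)*(-14))*Q(2, 5) = ((-4 - 3 + (-3)²)*(-14))*(9/2 + (½)*2) = ((-4 - 3 + 9)*(-14))*(9/2 + 1) = (2*(-14))*(11/2) = -28*11/2 = -154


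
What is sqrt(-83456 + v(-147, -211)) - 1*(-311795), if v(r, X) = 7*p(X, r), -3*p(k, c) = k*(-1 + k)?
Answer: 311795 + 2*I*sqrt(422619)/3 ≈ 3.118e+5 + 433.39*I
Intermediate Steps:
p(k, c) = -k*(-1 + k)/3
v(r, X) = 7*X*(1 - X)/3 (v(r, X) = 7*(X*(1 - X)/3) = 7*X*(1 - X)/3)
sqrt(-83456 + v(-147, -211)) - 1*(-311795) = sqrt(-83456 + (7/3)*(-211)*(1 - 1*(-211))) - 1*(-311795) = sqrt(-83456 + (7/3)*(-211)*(1 + 211)) + 311795 = sqrt(-83456 + (7/3)*(-211)*212) + 311795 = sqrt(-83456 - 313124/3) + 311795 = sqrt(-563492/3) + 311795 = 2*I*sqrt(422619)/3 + 311795 = 311795 + 2*I*sqrt(422619)/3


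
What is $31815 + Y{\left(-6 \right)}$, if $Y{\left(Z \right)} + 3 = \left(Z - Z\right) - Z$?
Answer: $31818$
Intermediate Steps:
$Y{\left(Z \right)} = -3 - Z$ ($Y{\left(Z \right)} = -3 + \left(\left(Z - Z\right) - Z\right) = -3 + \left(0 - Z\right) = -3 - Z$)
$31815 + Y{\left(-6 \right)} = 31815 - -3 = 31815 + \left(-3 + 6\right) = 31815 + 3 = 31818$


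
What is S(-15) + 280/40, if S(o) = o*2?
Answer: -23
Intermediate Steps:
S(o) = 2*o
S(-15) + 280/40 = 2*(-15) + 280/40 = -30 + 280*(1/40) = -30 + 7 = -23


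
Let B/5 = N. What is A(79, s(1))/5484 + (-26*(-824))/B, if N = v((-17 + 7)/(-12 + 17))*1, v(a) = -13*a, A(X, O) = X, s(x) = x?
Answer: 4519211/27420 ≈ 164.81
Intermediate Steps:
N = 26 (N = -13*(-17 + 7)/(-12 + 17)*1 = -(-130)/5*1 = -13*(-2)*1 = 26*1 = 26)
B = 130 (B = 5*26 = 130)
A(79, s(1))/5484 + (-26*(-824))/B = 79/5484 - 26*(-824)/130 = 79*(1/5484) + 21424*(1/130) = 79/5484 + 824/5 = 4519211/27420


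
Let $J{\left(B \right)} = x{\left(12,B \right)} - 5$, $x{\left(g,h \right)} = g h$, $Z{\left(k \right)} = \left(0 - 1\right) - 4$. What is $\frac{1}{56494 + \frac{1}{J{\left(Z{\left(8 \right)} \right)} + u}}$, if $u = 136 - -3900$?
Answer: $\frac{3971}{224337675} \approx 1.7701 \cdot 10^{-5}$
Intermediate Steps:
$u = 4036$ ($u = 136 + 3900 = 4036$)
$Z{\left(k \right)} = -5$ ($Z{\left(k \right)} = -1 - 4 = -5$)
$J{\left(B \right)} = -5 + 12 B$ ($J{\left(B \right)} = 12 B - 5 = -5 + 12 B$)
$\frac{1}{56494 + \frac{1}{J{\left(Z{\left(8 \right)} \right)} + u}} = \frac{1}{56494 + \frac{1}{\left(-5 + 12 \left(-5\right)\right) + 4036}} = \frac{1}{56494 + \frac{1}{\left(-5 - 60\right) + 4036}} = \frac{1}{56494 + \frac{1}{-65 + 4036}} = \frac{1}{56494 + \frac{1}{3971}} = \frac{1}{\frac{224337675}{3971}} = \frac{3971}{224337675}$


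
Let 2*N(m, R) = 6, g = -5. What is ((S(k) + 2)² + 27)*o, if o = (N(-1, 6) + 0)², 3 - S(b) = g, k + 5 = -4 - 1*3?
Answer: 1143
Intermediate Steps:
N(m, R) = 3 (N(m, R) = (½)*6 = 3)
k = -12 (k = -5 + (-4 - 1*3) = -5 + (-4 - 3) = -5 - 7 = -12)
S(b) = 8 (S(b) = 3 - 1*(-5) = 3 + 5 = 8)
o = 9 (o = (3 + 0)² = 3² = 9)
((S(k) + 2)² + 27)*o = ((8 + 2)² + 27)*9 = (10² + 27)*9 = (100 + 27)*9 = 127*9 = 1143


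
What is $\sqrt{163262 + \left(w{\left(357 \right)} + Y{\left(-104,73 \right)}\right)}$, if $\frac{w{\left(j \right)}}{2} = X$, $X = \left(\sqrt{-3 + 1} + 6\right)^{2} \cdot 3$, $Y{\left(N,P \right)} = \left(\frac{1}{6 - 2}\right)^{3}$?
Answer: $\frac{3 \sqrt{1162425 + 512 i \sqrt{2}}}{8} \approx 404.31 + 0.12592 i$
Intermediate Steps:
$Y{\left(N,P \right)} = \frac{1}{64}$ ($Y{\left(N,P \right)} = \left(\frac{1}{4}\right)^{3} = \frac{1}{64}$)
$X = 3 \left(6 + i \sqrt{2}\right)^{2}$ ($X = \left(\sqrt{-2} + 6\right)^{2} \cdot 3 = \left(i \sqrt{2} + 6\right)^{2} \cdot 3 = \left(6 + i \sqrt{2}\right)^{2} \cdot 3 = 3 \left(6 + i \sqrt{2}\right)^{2} \approx 102.0 + 50.912 i$)
$w{\left(j \right)} = 204 + 72 i \sqrt{2}$ ($w{\left(j \right)} = 2 \left(102 + 36 i \sqrt{2}\right) = 204 + 72 i \sqrt{2}$)
$\sqrt{163262 + \left(w{\left(357 \right)} + Y{\left(-104,73 \right)}\right)} = \sqrt{163262 + \left(\left(204 + 72 i \sqrt{2}\right) + \frac{1}{64}\right)} = \sqrt{163262 + \left(\frac{13057}{64} + 72 i \sqrt{2}\right)} = \sqrt{\frac{10461825}{64} + 72 i \sqrt{2}}$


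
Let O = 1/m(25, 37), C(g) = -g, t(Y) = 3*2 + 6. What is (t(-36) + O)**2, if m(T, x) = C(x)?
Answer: 196249/1369 ≈ 143.35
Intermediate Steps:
t(Y) = 12 (t(Y) = 6 + 6 = 12)
m(T, x) = -x
O = -1/37 (O = 1/(-1*37) = 1/(-37) = -1/37 ≈ -0.027027)
(t(-36) + O)**2 = (12 - 1/37)**2 = (443/37)**2 = 196249/1369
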